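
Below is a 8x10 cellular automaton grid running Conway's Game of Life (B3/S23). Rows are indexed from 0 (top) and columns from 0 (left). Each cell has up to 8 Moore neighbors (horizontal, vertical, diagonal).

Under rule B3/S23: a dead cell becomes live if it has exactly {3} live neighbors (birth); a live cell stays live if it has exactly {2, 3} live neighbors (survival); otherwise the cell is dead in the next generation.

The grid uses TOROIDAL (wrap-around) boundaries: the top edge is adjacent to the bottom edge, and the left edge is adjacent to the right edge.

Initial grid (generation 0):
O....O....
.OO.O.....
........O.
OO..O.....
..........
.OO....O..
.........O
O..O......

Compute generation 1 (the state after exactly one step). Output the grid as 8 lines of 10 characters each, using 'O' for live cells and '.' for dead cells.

Simulating step by step:
Generation 0 (given above): 15 live cells
Generation 1: 15 live cells
(generation 1 grid is the final answer)

Answer: O.OOO.....
.O........
O.OO......
..........
O.O.......
..........
OOO.......
O........O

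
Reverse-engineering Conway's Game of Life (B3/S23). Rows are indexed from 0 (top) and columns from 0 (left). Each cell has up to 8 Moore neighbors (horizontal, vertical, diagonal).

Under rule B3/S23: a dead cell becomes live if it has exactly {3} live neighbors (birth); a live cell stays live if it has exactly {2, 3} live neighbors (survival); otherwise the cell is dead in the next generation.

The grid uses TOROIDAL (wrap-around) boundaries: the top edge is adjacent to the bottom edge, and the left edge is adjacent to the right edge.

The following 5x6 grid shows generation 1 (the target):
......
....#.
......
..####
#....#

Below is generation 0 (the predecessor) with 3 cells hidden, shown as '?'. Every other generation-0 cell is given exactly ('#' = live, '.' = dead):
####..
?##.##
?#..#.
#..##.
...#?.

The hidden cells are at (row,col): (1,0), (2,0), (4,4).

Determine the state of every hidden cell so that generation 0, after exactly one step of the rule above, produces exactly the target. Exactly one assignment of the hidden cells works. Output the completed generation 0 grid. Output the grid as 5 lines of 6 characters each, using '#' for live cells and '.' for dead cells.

Answer: ####..
###.##
.#..#.
#..##.
...#..

Derivation:
Hidden generation-0 cells (in order): (1,0), (2,0), (4,4).
A hidden cell only influences target cells in its own 3x3 neighborhood. Try each of the 2^3 = 8 assignments, step the completed generation 0 forward once under B3/S23, and compare with the target:
  (1,0)=. (2,0)=. (4,4)=. -> step gives (0,0)='#' but target has '.' -> reject
  (1,0)=. (2,0)=. (4,4)=# -> step gives (0,0)='#' but target has '.' -> reject
  (1,0)=. (2,0)=# (4,4)=. -> step gives (0,0)='#' but target has '.' -> reject
  (1,0)=. (2,0)=# (4,4)=# -> step gives (0,0)='#' but target has '.' -> reject
  (1,0)=# (2,0)=. (4,4)=. -> step reproduces the target at every cell -> ACCEPT
  (1,0)=# (2,0)=. (4,4)=# -> step gives (3,3)='.' but target has '#' -> reject
  (1,0)=# (2,0)=# (4,4)=. -> step gives (3,0)='#' but target has '.' -> reject
  (1,0)=# (2,0)=# (4,4)=# -> step gives (3,0)='#' but target has '.' -> reject
Unique solution: (1,0)=live, (2,0)=dead, (4,4)=dead.
Check: live-neighbor counts of every cell in the completed generation 0:
455444
565534
544546
123333
345443
Applying B3/S23 to generation 0 with these counts gives:
......
....#.
......
..####
#....#
which matches the target exactly.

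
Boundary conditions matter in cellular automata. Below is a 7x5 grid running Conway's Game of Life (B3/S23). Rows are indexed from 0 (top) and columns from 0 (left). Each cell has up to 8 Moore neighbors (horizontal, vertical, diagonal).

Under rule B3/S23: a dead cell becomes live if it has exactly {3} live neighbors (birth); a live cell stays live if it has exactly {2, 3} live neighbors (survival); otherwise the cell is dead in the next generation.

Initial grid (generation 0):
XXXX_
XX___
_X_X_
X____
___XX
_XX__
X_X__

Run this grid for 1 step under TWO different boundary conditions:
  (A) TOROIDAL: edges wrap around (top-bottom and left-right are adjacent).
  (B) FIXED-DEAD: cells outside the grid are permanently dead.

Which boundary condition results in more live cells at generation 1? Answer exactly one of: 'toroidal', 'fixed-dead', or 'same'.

Answer: toroidal

Derivation:
Under TOROIDAL boundary, generation 1:
___X_
___X_
_XX_X
X_XX_
XXXXX
XXX_X
X___X
Population = 19

Under FIXED-DEAD boundary, generation 1:
X_X__
___X_
_XX__
__XXX
_XXX_
_XX__
__X__
Population = 14

Comparison: toroidal=19, fixed-dead=14 -> toroidal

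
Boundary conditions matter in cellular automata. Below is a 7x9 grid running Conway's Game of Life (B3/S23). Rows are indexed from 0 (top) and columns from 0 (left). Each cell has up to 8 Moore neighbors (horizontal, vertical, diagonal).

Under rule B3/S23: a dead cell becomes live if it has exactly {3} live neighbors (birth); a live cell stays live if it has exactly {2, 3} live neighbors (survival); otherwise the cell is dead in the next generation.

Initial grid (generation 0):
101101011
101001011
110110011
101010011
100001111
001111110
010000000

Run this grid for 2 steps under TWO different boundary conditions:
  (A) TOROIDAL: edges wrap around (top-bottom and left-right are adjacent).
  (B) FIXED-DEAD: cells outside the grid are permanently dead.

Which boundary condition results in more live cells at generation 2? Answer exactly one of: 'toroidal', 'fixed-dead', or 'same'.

Answer: toroidal

Derivation:
Under TOROIDAL boundary, generation 2:
011110000
000001100
000111000
010011000
100010000
000100001
100000001
Population = 18

Under FIXED-DEAD boundary, generation 2:
000110000
010001100
100111000
000011000
000010000
010000000
010001000
Population = 15

Comparison: toroidal=18, fixed-dead=15 -> toroidal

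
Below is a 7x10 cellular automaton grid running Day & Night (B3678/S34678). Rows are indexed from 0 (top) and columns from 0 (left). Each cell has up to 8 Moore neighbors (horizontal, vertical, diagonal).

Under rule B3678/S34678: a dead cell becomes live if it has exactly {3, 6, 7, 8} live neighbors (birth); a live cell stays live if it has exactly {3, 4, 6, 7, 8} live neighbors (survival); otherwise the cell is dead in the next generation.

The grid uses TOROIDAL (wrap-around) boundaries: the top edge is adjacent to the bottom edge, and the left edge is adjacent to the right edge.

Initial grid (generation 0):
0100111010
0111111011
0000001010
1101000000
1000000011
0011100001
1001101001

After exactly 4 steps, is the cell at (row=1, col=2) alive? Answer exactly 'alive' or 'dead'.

Answer: alive

Derivation:
Simulating step by step:
Generation 0 (given above): 30 live cells
Generation 1: 31 live cells
0101111010
1011111111
0000000000
1000000110
1000100001
0101110000
1100010111
Generation 2: 40 live cells
1101111111
0111001111
1101110000
0000000000
1101110011
1110111000
1100100111
Generation 3: 38 live cells
1011110111
1010110000
1101101111
0000100000
1101111001
1110001001
1100011001
Generation 4: 36 live cells
0111000010
0111100011
1111100001
1000010000
0101110001
1111011110
1100011001

Cell (1,2) at generation 4: 1 -> alive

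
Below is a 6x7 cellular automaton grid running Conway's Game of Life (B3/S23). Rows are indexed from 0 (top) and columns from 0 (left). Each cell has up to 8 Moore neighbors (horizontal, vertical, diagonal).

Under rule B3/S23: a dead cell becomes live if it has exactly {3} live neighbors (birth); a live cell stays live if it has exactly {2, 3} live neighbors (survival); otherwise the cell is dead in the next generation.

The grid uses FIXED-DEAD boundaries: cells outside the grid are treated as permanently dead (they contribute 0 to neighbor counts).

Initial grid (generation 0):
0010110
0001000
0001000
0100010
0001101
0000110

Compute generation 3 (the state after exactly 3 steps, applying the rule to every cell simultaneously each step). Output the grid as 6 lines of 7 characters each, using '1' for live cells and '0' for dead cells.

Simulating step by step:
Generation 0 (given above): 12 live cells
Generation 1: 14 live cells
0001100
0011000
0010100
0011010
0001001
0001110
Generation 2: 12 live cells
0011100
0010000
0100100
0010010
0000001
0001110
Generation 3: 13 live cells
(generation 3 grid is the final answer)

Answer: 0011000
0110100
0111000
0000010
0001001
0000110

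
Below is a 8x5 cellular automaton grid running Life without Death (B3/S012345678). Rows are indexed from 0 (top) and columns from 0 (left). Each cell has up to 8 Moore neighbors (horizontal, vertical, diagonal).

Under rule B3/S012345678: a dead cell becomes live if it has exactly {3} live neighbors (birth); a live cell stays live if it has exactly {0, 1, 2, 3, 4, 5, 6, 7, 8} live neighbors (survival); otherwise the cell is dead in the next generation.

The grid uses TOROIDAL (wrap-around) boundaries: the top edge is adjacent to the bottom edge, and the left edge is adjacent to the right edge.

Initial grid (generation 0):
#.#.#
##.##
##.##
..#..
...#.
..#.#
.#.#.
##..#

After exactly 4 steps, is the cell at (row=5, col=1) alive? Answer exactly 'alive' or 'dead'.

Simulating step by step:
Generation 0 (given above): 20 live cells
Generation 1: 23 live cells
#.#.#
##.##
##.##
###..
..##.
..#.#
.#.#.
##..#
Generation 2: 26 live cells
#.#.#
##.##
##.##
###..
#.###
.##.#
.#.#.
##..#
Generation 3: 26 live cells
#.#.#
##.##
##.##
###..
#.###
.##.#
.#.#.
##..#
Generation 4: 26 live cells
#.#.#
##.##
##.##
###..
#.###
.##.#
.#.#.
##..#

Cell (5,1) at generation 4: 1 -> alive

Answer: alive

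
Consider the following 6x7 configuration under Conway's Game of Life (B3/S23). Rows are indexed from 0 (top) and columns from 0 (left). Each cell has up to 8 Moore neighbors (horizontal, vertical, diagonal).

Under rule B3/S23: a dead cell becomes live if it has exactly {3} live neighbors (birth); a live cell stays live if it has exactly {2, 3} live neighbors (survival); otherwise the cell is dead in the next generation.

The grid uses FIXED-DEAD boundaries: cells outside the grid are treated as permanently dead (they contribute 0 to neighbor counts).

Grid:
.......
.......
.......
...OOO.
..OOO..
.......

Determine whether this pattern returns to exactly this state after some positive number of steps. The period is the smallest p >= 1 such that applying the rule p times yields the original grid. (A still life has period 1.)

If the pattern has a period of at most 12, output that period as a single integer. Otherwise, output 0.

Simulating and comparing each generation to the original:
Gen 0 (original, given above): 6 live cells
Gen 1: 6 live cells, differs from original
Gen 2: 6 live cells, MATCHES original -> period = 2

Answer: 2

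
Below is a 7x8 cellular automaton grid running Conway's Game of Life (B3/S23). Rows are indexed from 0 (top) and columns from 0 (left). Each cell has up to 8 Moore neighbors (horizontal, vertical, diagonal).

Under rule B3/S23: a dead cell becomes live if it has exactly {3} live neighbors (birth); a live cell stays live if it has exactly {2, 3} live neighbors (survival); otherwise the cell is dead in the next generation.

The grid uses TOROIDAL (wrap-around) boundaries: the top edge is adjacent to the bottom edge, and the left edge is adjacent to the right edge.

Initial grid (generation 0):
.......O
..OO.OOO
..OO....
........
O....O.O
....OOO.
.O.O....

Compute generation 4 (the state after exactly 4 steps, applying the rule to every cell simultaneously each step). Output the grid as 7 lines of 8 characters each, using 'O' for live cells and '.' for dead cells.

Answer: O.O...OO
..O..OO.
O..OO.O.
......O.
.O....O.
.O.....O
.O......

Derivation:
Simulating step by step:
Generation 0 (given above): 16 live cells
Generation 1: 24 live cells
O..OO..O
..OOO.OO
..OOO.O.
........
....OO.O
O...OOOO
....OOO.
Generation 2: 15 live cells
O.O.....
OO....O.
..O.O.OO
......O.
O...O..O
O..O....
........
Generation 3: 18 live cells
O......O
O.OO.OO.
OO....O.
O..O..O.
O......O
O......O
.O......
Generation 4: 17 live cells
(generation 4 grid is the final answer)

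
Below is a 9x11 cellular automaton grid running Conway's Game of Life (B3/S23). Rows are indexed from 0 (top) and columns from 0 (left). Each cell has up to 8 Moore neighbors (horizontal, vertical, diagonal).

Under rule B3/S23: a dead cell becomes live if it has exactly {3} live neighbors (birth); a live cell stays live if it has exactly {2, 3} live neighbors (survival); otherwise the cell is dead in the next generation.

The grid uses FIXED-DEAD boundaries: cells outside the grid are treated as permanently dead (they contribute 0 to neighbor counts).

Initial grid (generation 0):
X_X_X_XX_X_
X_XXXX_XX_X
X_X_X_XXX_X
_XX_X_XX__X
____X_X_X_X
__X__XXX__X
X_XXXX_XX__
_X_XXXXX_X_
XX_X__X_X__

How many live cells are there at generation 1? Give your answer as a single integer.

Simulating step by step:
Generation 0 (given above): 55 live cells
Generation 1: 28 live cells
__X_X_XX_X_
X_X_______X
X_________X
_XX_X_____X
_XX_X___X_X
_XX________
_________X_
_________X_
XX_X__X_X__
Population at generation 1: 28

Answer: 28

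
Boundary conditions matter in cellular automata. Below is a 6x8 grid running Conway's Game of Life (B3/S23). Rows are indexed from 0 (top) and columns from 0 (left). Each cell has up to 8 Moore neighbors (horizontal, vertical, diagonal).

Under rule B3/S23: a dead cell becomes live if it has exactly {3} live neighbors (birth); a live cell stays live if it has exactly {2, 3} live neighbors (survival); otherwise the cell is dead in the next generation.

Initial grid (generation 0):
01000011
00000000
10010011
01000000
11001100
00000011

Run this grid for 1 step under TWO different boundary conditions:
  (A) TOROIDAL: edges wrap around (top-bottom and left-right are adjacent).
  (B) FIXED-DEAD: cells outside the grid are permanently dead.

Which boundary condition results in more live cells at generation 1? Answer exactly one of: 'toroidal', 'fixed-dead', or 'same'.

Under TOROIDAL boundary, generation 1:
10000011
00000000
10000001
01101110
11000111
01000000
Population = 16

Under FIXED-DEAD boundary, generation 1:
00000000
00000000
00000000
01101110
11000110
00000110
Population = 11

Comparison: toroidal=16, fixed-dead=11 -> toroidal

Answer: toroidal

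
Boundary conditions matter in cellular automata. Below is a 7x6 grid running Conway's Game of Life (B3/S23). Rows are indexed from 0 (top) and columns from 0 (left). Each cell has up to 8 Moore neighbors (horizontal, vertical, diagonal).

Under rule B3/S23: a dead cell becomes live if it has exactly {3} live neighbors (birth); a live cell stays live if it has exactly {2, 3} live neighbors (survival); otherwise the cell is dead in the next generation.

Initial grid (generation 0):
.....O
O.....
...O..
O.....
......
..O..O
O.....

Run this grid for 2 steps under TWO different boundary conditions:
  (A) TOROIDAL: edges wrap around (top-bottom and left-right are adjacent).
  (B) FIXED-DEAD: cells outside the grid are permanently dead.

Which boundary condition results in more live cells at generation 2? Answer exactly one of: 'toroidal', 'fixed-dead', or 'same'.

Under TOROIDAL boundary, generation 2:
O....O
......
......
......
......
......
O....O
Population = 4

Under FIXED-DEAD boundary, generation 2:
......
......
......
......
......
......
......
Population = 0

Comparison: toroidal=4, fixed-dead=0 -> toroidal

Answer: toroidal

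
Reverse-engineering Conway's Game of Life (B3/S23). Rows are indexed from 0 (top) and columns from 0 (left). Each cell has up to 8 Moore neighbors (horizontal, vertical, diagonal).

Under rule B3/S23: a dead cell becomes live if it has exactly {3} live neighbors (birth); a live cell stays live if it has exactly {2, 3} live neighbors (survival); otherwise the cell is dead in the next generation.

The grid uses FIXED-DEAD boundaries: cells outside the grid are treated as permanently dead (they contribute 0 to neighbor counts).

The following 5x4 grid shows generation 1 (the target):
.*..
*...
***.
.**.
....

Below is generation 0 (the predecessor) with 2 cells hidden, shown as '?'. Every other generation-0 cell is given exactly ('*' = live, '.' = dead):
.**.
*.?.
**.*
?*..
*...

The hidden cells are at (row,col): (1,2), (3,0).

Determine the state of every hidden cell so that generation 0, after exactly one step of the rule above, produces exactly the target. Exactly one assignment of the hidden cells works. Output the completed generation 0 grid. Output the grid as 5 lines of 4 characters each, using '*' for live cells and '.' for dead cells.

Hidden generation-0 cells (in order): (1,2), (3,0).
A hidden cell only influences target cells in its own 3x3 neighborhood. Try each of the 2^2 = 4 assignments, step the completed generation 0 forward once under B3/S23, and compare with the target:
  (1,2)=. (3,0)=. -> step reproduces the target at every cell -> ACCEPT
  (1,2)=. (3,0)=* -> step gives (2,0)='.' but target has '*' -> reject
  (1,2)=* (3,0)=. -> step gives (0,2)='*' but target has '.' -> reject
  (1,2)=* (3,0)=* -> step gives (0,2)='*' but target has '.' -> reject
Unique solution: (1,2)=dead, (3,0)=dead.
Check: live-neighbor counts of every cell in the completed generation 0:
2211
3542
3330
4331
1210
Applying B3/S23 to generation 0 with these counts gives:
.*..
*...
***.
.**.
....
which matches the target exactly.

Answer: .**.
*...
**.*
.*..
*...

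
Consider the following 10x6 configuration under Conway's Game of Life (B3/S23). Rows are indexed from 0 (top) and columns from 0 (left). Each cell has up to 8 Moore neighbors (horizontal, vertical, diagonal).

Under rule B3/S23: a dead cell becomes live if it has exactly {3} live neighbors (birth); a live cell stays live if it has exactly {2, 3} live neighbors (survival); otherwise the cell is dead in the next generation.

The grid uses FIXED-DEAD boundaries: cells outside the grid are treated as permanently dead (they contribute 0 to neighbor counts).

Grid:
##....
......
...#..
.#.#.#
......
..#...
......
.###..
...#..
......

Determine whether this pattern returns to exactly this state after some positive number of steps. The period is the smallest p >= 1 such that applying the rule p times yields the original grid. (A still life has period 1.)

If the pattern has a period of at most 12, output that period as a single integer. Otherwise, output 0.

Simulating and comparing each generation to the original:
Gen 0 (original, given above): 11 live cells
Gen 1: 10 live cells, differs from original
Gen 2: 9 live cells, differs from original
Gen 3: 12 live cells, differs from original
Gen 4: 10 live cells, differs from original
Gen 5: 9 live cells, differs from original
Gen 6: 7 live cells, differs from original
Gen 7: 5 live cells, differs from original
Gen 8: 5 live cells, differs from original
Gen 9: 5 live cells, differs from original
Gen 10: 5 live cells, differs from original
Gen 11: 5 live cells, differs from original
Gen 12: 5 live cells, differs from original
No period found within 12 steps.

Answer: 0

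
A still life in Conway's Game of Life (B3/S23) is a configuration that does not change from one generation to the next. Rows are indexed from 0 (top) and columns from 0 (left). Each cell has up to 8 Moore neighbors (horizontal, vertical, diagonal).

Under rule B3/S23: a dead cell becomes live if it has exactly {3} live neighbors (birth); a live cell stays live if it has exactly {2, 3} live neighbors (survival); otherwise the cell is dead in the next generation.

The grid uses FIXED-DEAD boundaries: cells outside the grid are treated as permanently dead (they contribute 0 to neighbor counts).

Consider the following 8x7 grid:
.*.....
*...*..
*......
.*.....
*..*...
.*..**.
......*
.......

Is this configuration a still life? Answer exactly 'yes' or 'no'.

Answer: no

Derivation:
Compute generation 1 and compare to generation 0 (given above):
Generation 1:
.......
**.....
**.....
**.....
***.*..
....**.
.....*.
.......
Cell (0,1) differs: gen0=1 vs gen1=0 -> NOT a still life.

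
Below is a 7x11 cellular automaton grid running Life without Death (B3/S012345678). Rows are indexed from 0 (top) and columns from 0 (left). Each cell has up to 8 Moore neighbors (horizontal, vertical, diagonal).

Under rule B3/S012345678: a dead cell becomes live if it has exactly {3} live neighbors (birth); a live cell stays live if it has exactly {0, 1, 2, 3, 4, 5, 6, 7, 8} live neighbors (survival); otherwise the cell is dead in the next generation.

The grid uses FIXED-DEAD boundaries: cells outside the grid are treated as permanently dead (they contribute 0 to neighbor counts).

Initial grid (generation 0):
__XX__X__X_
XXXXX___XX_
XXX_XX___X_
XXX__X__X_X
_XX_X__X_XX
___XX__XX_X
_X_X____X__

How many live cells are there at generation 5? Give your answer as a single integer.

Answer: 56

Derivation:
Simulating step by step:
Generation 0 (given above): 37 live cells
Generation 1: 50 live cells
__XXX_X_XX_
XXXXX___XXX
XXX_XX___XX
XXX__XX_X_X
XXX_XXXX_XX
_X_XX__XX_X
_XXXX__XXX_
Generation 2: 56 live cells
__XXXXXXXXX
XXXXX__XXXX
XXX_XXXX_XX
XXX__XX_X_X
XXX_XXXX_XX
_X_XX__XX_X
_XXXX__XXX_
Generation 3: 56 live cells
__XXXXXXXXX
XXXXX__XXXX
XXX_XXXX_XX
XXX__XX_X_X
XXX_XXXX_XX
_X_XX__XX_X
_XXXX__XXX_
Generation 4: 56 live cells
__XXXXXXXXX
XXXXX__XXXX
XXX_XXXX_XX
XXX__XX_X_X
XXX_XXXX_XX
_X_XX__XX_X
_XXXX__XXX_
Generation 5: 56 live cells
__XXXXXXXXX
XXXXX__XXXX
XXX_XXXX_XX
XXX__XX_X_X
XXX_XXXX_XX
_X_XX__XX_X
_XXXX__XXX_
Population at generation 5: 56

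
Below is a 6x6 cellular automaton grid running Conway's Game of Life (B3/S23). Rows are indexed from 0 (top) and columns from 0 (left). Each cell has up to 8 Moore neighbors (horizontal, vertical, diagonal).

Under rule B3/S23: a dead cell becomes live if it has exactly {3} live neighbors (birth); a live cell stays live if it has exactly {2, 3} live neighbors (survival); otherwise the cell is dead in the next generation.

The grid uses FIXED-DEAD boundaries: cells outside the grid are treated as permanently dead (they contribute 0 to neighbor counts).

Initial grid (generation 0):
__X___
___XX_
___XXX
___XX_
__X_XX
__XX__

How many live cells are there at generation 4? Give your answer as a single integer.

Simulating step by step:
Generation 0 (given above): 13 live cells
Generation 1: 11 live cells
___X__
__X__X
__X__X
__X___
__X__X
__XXX_
Generation 2: 15 live cells
______
__XXX_
_XXX__
_XXX__
_XX_X_
__XXX_
Generation 3: 9 live cells
___X__
_X__X_
______
X___X_
____X_
_XX_X_
Generation 4: 4 live cells
______
______
______
______
_X__XX
___X__
Population at generation 4: 4

Answer: 4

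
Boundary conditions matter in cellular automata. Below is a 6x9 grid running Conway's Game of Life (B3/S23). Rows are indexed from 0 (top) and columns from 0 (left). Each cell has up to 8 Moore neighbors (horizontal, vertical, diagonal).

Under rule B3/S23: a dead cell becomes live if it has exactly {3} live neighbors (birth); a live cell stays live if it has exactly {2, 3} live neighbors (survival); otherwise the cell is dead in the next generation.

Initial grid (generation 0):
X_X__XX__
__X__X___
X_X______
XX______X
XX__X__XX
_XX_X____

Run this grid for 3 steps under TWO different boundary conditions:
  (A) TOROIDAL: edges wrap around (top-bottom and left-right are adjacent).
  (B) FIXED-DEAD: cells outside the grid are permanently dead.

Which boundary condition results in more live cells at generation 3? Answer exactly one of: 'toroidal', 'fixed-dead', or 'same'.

Under TOROIDAL boundary, generation 3:
_XX___XX_
__XX__X_X
________X
XX_______
____X_XXX
_______XX
Population = 17

Under FIXED-DEAD boundary, generation 3:
__X___X__
_XX______
________X
_X_X_____
____X__XX
__XX_____
Population = 12

Comparison: toroidal=17, fixed-dead=12 -> toroidal

Answer: toroidal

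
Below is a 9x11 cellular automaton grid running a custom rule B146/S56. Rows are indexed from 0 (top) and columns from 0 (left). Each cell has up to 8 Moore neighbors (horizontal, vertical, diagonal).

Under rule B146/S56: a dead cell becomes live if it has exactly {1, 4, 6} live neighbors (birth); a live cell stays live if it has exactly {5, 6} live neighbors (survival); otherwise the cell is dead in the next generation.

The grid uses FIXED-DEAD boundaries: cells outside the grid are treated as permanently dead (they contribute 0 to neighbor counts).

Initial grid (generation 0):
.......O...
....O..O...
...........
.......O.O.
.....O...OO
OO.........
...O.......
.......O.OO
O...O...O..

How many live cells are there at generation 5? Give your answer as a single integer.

Answer: 29

Derivation:
Simulating step by step:
Generation 0 (given above): 17 live cells
Generation 1: 31 live cells
...OOO.....
...O.O.....
...OOO...OO
....OO.....
..O.O..O...
...O.OO.O..
....O.OO...
OOO..OO....
.O.O.OO....
Generation 2: 22 live cells
...........
........O..
....O...O..
.O..O..O...
.O.O..O..O.
.O..O....O.
.....OO..O.
....OOOOO..
..O........
Generation 3: 25 live cells
.......OOO.
...OOO.....
OOO...O....
..........O
..O........
.....O.....
OOO.OO.OO..
.OO.......O
.O.......O.
Generation 4: 25 live cells
..O.......O
..........O
.......O.OO
.O...OOO.O.
.O.OOOO..OO
.O.......O.
..........O
OO.........
...O....O..
Generation 5: 29 live cells
.O.O.......
.OOO..OO.O.
OOO.O.O.O..
....O.O....
..O.....O..
.......O..O
........O..
...OO..OO.O
....O..O.O.
Population at generation 5: 29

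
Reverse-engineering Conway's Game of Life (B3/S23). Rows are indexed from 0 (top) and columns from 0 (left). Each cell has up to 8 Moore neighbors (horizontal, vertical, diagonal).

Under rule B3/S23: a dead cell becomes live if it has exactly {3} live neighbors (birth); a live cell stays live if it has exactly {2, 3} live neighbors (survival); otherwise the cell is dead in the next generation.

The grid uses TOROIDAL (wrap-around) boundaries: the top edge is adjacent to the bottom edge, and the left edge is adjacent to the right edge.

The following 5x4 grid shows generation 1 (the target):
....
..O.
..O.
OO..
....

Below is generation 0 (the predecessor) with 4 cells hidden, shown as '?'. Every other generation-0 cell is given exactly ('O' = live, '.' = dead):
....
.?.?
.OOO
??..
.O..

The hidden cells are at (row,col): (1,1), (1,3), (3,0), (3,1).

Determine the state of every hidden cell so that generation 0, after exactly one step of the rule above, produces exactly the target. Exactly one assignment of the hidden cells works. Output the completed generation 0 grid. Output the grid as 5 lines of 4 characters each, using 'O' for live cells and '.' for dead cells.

Answer: ....
....
.OOO
....
.O..

Derivation:
Hidden generation-0 cells (in order): (1,1), (1,3), (3,0), (3,1).
A hidden cell only influences target cells in its own 3x3 neighborhood. Try each of the 2^4 = 16 assignments, step the completed generation 0 forward once under B3/S23, and compare with the target:
  (1,1)=. (1,3)=. (3,0)=. (3,1)=. -> step reproduces the target at every cell -> ACCEPT
  (1,1)=. (1,3)=. (3,0)=. (3,1)=O -> step gives (2,0)='O' but target has '.' -> reject
  (1,1)=. (1,3)=. (3,0)=O (3,1)=. -> step gives (2,0)='O' but target has '.' -> reject
  (1,1)=. (1,3)=. (3,0)=O (3,1)=O -> step gives (2,1)='O' but target has '.' -> reject
  (1,1)=. (1,3)=O (3,0)=. (3,1)=. -> step gives (1,0)='O' but target has '.' -> reject
  (1,1)=. (1,3)=O (3,0)=. (3,1)=O -> step gives (1,0)='O' but target has '.' -> reject
  (1,1)=. (1,3)=O (3,0)=O (3,1)=. -> step gives (1,0)='O' but target has '.' -> reject
  (1,1)=. (1,3)=O (3,0)=O (3,1)=O -> step gives (1,0)='O' but target has '.' -> reject
  (1,1)=O (1,3)=. (3,0)=. (3,1)=. -> step gives (1,0)='O' but target has '.' -> reject
  (1,1)=O (1,3)=. (3,0)=. (3,1)=O -> step gives (1,0)='O' but target has '.' -> reject
  (1,1)=O (1,3)=. (3,0)=O (3,1)=. -> step gives (1,0)='O' but target has '.' -> reject
  (1,1)=O (1,3)=. (3,0)=O (3,1)=O -> step gives (1,0)='O' but target has '.' -> reject
  (1,1)=O (1,3)=O (3,0)=. (3,1)=. -> step gives (0,0)='O' but target has '.' -> reject
  (1,1)=O (1,3)=O (3,0)=. (3,1)=O -> step gives (0,0)='O' but target has '.' -> reject
  (1,1)=O (1,3)=O (3,0)=O (3,1)=. -> step gives (0,0)='O' but target has '.' -> reject
  (1,1)=O (1,3)=O (3,0)=O (3,1)=O -> step gives (0,0)='O' but target has '.' -> reject
Unique solution: (1,1)=dead, (1,3)=dead, (3,0)=dead, (3,1)=dead.
Check: live-neighbor counts of every cell in the completed generation 0:
1110
2232
2121
3342
1010
Applying B3/S23 to generation 0 with these counts gives:
....
..O.
..O.
OO..
....
which matches the target exactly.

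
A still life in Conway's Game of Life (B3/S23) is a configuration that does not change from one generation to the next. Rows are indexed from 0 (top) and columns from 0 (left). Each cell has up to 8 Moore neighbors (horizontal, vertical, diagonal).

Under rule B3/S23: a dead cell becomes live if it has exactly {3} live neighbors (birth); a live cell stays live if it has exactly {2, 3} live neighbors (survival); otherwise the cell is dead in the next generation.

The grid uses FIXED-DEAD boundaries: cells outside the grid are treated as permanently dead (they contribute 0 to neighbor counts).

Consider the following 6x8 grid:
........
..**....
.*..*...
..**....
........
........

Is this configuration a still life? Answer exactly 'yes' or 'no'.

Compute generation 1 and compare to generation 0 (given above):
Generation 1:
........
..**....
.*..*...
..**....
........
........
The grids are IDENTICAL -> still life.

Answer: yes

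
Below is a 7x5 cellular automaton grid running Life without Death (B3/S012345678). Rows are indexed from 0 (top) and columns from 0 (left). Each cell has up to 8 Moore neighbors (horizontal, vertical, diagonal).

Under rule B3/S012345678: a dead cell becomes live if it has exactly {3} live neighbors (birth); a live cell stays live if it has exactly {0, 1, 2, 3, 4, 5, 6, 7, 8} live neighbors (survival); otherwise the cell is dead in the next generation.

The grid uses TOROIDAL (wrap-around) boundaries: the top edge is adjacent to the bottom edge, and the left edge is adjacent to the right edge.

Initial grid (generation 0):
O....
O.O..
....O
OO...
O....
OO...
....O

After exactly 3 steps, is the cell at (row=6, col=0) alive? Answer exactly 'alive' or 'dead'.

Answer: dead

Derivation:
Simulating step by step:
Generation 0 (given above): 10 live cells
Generation 1: 18 live cells
OO..O
OOO.O
....O
OO..O
O...O
OO..O
.O..O
Generation 2: 24 live cells
OO..O
OOO.O
..O.O
OO.OO
O..OO
OO.OO
.OOOO
Generation 3: 24 live cells
OO..O
OOO.O
..O.O
OO.OO
O..OO
OO.OO
.OOOO

Cell (6,0) at generation 3: 0 -> dead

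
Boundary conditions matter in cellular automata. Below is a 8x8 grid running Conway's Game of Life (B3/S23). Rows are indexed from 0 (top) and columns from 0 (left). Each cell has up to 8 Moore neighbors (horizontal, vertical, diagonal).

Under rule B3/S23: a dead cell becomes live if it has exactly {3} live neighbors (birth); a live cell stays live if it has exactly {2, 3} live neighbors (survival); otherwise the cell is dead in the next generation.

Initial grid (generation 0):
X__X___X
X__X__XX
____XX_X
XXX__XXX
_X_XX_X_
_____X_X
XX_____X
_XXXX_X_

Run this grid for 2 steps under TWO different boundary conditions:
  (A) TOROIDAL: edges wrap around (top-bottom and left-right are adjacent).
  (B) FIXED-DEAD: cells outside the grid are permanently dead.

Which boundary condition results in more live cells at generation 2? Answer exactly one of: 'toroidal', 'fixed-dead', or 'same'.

Under TOROIDAL boundary, generation 2:
___X_XX_
__XX_X__
_X__X___
_X______
____XX__
_X______
_X_____X
__XX__X_
Population = 17

Under FIXED-DEAD boundary, generation 2:
______XX
__XX_X_X
X___X_X_
________
____XXX_
________
_____X__
X__X____
Population = 15

Comparison: toroidal=17, fixed-dead=15 -> toroidal

Answer: toroidal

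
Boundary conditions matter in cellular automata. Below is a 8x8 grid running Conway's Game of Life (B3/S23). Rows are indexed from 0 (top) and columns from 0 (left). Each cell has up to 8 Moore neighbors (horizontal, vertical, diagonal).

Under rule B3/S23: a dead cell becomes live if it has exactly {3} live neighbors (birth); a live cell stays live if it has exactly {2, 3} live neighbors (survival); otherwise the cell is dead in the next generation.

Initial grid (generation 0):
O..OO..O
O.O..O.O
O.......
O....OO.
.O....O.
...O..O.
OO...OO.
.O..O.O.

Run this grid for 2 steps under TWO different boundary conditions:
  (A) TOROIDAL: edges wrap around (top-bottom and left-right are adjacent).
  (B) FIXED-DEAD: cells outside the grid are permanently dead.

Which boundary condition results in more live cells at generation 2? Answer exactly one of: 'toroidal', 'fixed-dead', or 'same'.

Answer: fixed-dead

Derivation:
Under TOROIDAL boundary, generation 2:
.O......
..O.....
OO......
OO...OO.
..O...O.
O.OO..O.
....O.O.
O......O
Population = 18

Under FIXED-DEAD boundary, generation 2:
..OOO...
OOOO..O.
O.......
OO...O.O
..O.....
O.OO....
...O....
O.O..OOO
Population = 23

Comparison: toroidal=18, fixed-dead=23 -> fixed-dead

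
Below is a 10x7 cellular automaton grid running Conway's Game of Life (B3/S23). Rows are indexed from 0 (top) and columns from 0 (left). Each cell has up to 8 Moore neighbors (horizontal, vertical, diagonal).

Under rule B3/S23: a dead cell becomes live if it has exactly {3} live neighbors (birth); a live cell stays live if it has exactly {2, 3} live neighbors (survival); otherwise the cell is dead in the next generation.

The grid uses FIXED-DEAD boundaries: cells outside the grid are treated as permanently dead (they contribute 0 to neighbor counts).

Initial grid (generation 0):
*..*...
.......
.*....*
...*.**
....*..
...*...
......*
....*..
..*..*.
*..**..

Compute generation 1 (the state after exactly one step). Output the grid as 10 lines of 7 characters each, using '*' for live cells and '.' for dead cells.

Simulating step by step:
Generation 0 (given above): 16 live cells
Generation 1: 12 live cells
(generation 1 grid is the final answer)

Answer: .......
.......
.....**
....***
...***.
.......
.......
.....*.
.....*.
...**..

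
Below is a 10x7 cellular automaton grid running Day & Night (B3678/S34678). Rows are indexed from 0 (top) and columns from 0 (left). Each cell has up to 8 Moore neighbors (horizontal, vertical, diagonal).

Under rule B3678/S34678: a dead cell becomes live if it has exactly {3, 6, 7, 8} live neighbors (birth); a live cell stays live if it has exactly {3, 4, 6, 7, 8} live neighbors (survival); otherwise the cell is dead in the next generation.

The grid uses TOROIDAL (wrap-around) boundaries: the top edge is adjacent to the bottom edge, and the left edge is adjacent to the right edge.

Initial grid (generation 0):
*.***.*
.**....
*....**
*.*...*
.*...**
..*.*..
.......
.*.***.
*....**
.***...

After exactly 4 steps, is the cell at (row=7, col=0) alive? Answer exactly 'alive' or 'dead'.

Simulating step by step:
Generation 0 (given above): 28 live cells
Generation 1: 27 live cells
***....
.**.*..
*.*...*
......*
.***.**
.....*.
..*..*.
*...**.
*....**
.***...
Generation 2: 29 live cells
***....
.**...*
*..*.*.
...*..*
*...***
.*.*.*.
.....*.
.*..***
*.**.**
..*....
Generation 3: 30 live cells
*.**...
..**..*
**..*..
.......
*.*****
*....*.
*.*..*.
..***..
*.**.**
.**....
Generation 4: 19 live cells
...*...
..***..
..**...
..*....
.*..***
*.*..**
.......
*.*.*..
.......
....*..

Cell (7,0) at generation 4: 1 -> alive

Answer: alive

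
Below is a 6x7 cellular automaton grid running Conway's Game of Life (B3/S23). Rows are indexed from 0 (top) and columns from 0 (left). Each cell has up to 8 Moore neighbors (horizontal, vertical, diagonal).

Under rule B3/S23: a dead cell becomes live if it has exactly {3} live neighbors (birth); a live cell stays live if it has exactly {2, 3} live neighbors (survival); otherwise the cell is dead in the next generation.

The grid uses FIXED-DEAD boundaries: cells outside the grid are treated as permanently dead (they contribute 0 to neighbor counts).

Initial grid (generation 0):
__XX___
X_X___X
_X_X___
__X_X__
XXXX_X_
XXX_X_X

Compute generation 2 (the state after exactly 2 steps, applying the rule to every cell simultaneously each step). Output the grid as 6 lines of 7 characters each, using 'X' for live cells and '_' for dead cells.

Answer: __X____
_X_X___
_______
XX__X__
XX___X_
____XX_

Derivation:
Simulating step by step:
Generation 0 (given above): 19 live cells
Generation 1: 12 live cells
_XXX___
_______
_X_X___
X___X__
X____X_
X___XX_
Generation 2: 11 live cells
(generation 2 grid is the final answer)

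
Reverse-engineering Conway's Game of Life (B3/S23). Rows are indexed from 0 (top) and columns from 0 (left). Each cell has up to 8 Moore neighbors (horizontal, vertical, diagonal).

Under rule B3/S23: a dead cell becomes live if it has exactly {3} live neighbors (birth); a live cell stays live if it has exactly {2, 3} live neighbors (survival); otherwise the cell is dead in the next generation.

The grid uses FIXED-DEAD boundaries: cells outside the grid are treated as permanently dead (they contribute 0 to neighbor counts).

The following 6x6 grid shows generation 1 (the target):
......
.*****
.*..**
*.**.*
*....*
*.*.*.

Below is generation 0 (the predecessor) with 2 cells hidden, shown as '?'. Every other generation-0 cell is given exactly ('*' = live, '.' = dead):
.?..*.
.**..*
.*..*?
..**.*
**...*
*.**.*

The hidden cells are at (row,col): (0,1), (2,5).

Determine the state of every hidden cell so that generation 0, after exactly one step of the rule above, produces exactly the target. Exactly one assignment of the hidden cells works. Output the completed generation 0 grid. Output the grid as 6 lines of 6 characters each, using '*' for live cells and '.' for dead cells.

Answer: ....*.
.**..*
.*..*.
..**.*
**...*
*.**.*

Derivation:
Hidden generation-0 cells (in order): (0,1), (2,5).
A hidden cell only influences target cells in its own 3x3 neighborhood. Try each of the 2^2 = 4 assignments, step the completed generation 0 forward once under B3/S23, and compare with the target:
  (0,1)=. (2,5)=. -> step reproduces the target at every cell -> ACCEPT
  (0,1)=. (2,5)=* -> step gives (1,4)='.' but target has '*' -> reject
  (0,1)=* (2,5)=. -> step gives (0,1)='*' but target has '.' -> reject
  (0,1)=* (2,5)=* -> step gives (0,1)='*' but target has '.' -> reject
Unique solution: (0,1)=dead, (2,5)=dead.
Check: live-neighbor counts of every cell in the completed generation 0:
122212
222332
235433
343242
245452
242131
Applying B3/S23 to generation 0 with these counts gives:
......
.*****
.*..**
*.**.*
*....*
*.*.*.
which matches the target exactly.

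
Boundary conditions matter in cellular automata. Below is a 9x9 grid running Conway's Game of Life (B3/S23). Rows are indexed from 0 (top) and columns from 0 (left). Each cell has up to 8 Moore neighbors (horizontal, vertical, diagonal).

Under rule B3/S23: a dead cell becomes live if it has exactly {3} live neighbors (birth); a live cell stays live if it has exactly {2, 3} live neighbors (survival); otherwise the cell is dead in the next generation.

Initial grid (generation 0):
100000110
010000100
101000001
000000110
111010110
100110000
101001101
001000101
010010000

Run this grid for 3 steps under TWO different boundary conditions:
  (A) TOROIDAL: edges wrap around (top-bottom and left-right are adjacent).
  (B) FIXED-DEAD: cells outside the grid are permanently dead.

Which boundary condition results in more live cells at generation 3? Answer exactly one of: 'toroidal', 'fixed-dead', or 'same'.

Answer: fixed-dead

Derivation:
Under TOROIDAL boundary, generation 3:
000100000
001000000
011100000
100110110
011010000
000010101
100011000
101011000
001000000
Population = 24

Under FIXED-DEAD boundary, generation 3:
000001110
000001000
110010100
010110110
101010110
101010010
000010110
011010000
000100000
Population = 29

Comparison: toroidal=24, fixed-dead=29 -> fixed-dead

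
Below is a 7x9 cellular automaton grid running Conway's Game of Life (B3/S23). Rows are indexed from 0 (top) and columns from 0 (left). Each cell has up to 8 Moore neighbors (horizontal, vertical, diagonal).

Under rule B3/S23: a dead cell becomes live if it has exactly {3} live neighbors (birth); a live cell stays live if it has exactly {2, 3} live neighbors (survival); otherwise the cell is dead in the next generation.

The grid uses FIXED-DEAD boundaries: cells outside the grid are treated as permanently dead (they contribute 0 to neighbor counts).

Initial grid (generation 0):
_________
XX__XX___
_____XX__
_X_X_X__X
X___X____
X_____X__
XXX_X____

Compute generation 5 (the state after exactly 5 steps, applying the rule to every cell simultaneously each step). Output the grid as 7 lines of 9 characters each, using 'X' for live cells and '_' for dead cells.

Answer: _________
_________
_X____X__
_________
_________
_________
_________

Derivation:
Simulating step by step:
Generation 0 (given above): 18 live cells
Generation 1: 18 live cells
_________
____XXX__
XXX___X__
_____XX__
XX__XX___
X__X_X___
XX_______
Generation 2: 16 live cells
_____X___
_X___XX__
_X__X__X_
__X_X_X__
XX_______
__X__X___
XX_______
Generation 3: 20 live cells
_____XX__
____XXX__
_XXXX__X_
X_XX_X___
_XXX_X___
__X______
_X_______
Generation 4: 9 live cells
____X_X__
__X____X_
_X_______
X____XX__
_________
___X_____
_________
Generation 5: 2 live cells
(generation 5 grid is the final answer)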